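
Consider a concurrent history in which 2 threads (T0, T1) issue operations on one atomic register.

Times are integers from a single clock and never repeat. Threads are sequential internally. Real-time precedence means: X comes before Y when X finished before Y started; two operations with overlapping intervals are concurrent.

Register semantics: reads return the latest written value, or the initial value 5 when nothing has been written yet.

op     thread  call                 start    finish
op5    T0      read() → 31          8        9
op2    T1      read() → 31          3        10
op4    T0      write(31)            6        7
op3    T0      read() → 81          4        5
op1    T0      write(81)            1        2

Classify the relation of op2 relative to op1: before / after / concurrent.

after

op2 spans [3,10], op1 spans [1,2]
resp(op1)=2 < inv(op2)=3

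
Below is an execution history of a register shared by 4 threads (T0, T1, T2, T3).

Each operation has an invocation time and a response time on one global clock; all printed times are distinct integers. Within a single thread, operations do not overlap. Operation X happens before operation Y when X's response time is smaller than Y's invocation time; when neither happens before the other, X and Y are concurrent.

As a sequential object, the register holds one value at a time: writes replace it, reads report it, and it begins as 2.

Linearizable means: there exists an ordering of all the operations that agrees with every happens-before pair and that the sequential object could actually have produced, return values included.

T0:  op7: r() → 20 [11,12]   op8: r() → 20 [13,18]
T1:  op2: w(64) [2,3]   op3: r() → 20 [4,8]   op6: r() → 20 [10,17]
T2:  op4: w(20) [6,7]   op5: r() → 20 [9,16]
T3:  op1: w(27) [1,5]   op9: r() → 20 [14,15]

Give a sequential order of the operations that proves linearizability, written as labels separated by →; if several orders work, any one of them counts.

op1 → op2 → op4 → op3 → op5 → op6 → op7 → op8 → op9

step 1: op1 w(27) — value 27
step 2: op2 w(64) — value 64
step 3: op4 w(20) — value 20
step 4: op3 r() → 20 — value 20
step 5: op5 r() → 20 — value 20
step 6: op6 r() → 20 — value 20
step 7: op7 r() → 20 — value 20
step 8: op8 r() → 20 — value 20
step 9: op9 r() → 20 — value 20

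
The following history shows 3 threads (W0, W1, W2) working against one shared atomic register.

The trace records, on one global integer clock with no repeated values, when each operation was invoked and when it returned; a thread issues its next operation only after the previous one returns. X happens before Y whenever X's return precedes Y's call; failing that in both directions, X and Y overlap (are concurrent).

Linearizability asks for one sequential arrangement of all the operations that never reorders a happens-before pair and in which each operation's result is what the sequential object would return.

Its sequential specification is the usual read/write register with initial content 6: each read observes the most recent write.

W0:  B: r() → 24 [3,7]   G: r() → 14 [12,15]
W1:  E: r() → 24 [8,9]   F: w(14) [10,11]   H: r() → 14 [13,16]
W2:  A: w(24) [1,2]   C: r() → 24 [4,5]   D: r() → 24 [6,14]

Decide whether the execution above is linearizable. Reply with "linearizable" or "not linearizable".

linearizable

a witness: A, B, C, D, E, F, G, H
1. A w(24), leaving value 24
2. B r() → 24, leaving value 24
3. C r() → 24, leaving value 24
4. D r() → 24, leaving value 24
5. E r() → 24, leaving value 24
6. F w(14), leaving value 14
7. G r() → 14, leaving value 14
8. H r() → 14, leaving value 14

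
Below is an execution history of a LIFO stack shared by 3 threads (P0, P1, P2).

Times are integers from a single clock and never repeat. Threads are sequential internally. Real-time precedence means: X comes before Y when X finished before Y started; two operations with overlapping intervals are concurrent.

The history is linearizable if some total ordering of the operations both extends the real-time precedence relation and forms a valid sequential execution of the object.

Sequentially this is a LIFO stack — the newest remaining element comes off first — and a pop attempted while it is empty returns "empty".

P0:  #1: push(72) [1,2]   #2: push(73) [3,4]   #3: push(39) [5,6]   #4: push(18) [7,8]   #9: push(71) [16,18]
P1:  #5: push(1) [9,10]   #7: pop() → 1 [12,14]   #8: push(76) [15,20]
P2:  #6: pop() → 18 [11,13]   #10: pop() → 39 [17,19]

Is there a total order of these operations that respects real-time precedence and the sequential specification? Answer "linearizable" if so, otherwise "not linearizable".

linearizable

witness order: #1, #2, #3, #4, #5, #7, #6, #10, #8, #9
1. #1 push(72), leaving stack <72>
2. #2 push(73), leaving stack <72,73>
3. #3 push(39), leaving stack <72,73,39>
4. #4 push(18), leaving stack <72,73,39,18>
5. #5 push(1), leaving stack <72,73,39,18,1>
6. #7 pop() → 1, leaving stack <72,73,39,18>
7. #6 pop() → 18, leaving stack <72,73,39>
8. #10 pop() → 39, leaving stack <72,73>
9. #8 push(76), leaving stack <72,73,76>
10. #9 push(71), leaving stack <72,73,76,71>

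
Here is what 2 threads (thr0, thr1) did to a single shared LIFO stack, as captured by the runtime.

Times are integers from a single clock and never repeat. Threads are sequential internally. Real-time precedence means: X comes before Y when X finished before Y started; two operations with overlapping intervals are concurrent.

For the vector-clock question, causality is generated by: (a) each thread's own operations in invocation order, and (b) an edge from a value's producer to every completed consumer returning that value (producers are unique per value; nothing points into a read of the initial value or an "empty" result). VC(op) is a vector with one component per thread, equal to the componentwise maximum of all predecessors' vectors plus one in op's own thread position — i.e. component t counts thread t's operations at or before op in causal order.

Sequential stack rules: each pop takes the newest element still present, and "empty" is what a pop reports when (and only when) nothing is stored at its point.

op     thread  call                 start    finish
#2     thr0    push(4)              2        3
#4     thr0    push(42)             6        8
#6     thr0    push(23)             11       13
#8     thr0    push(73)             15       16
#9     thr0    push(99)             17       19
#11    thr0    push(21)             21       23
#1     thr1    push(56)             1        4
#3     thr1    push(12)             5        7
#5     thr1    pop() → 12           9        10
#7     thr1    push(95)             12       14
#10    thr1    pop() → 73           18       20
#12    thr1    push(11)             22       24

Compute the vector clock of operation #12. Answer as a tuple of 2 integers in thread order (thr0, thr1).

(4, 6)

no predecessors for #1 (invoked 1): thr1 increments from zero → (0, 1)
no predecessors for #2 (invoked 2): thr0 increments from zero → (1, 0)
from VC(#1)=(0, 1), #3 (invoked 5) maxes components and bumps thr1 → (0, 2)
from VC(#2)=(1, 0), #4 (invoked 6) maxes components and bumps thr0 → (2, 0)
from VC(#3)=(0, 2), #5 (invoked 9) maxes components and bumps thr1 → (0, 3)
from VC(#4)=(2, 0), #6 (invoked 11) maxes components and bumps thr0 → (3, 0)
from VC(#5)=(0, 3), #7 (invoked 12) maxes components and bumps thr1 → (0, 4)
from VC(#6)=(3, 0), #8 (invoked 15) maxes components and bumps thr0 → (4, 0)
from VC(#8)=(4, 0), #9 (invoked 17) maxes components and bumps thr0 → (5, 0)
from VC(#9)=(5, 0), #11 (invoked 21) maxes components and bumps thr0 → (6, 0)
from VC(#7)=(0, 4), VC(#8)=(4, 0), #10 (invoked 18) maxes components and bumps thr1 → (4, 5)
from VC(#10)=(4, 5), #12 (invoked 22) maxes components and bumps thr1 → (4, 6)
target: VC(#12) = (4, 6)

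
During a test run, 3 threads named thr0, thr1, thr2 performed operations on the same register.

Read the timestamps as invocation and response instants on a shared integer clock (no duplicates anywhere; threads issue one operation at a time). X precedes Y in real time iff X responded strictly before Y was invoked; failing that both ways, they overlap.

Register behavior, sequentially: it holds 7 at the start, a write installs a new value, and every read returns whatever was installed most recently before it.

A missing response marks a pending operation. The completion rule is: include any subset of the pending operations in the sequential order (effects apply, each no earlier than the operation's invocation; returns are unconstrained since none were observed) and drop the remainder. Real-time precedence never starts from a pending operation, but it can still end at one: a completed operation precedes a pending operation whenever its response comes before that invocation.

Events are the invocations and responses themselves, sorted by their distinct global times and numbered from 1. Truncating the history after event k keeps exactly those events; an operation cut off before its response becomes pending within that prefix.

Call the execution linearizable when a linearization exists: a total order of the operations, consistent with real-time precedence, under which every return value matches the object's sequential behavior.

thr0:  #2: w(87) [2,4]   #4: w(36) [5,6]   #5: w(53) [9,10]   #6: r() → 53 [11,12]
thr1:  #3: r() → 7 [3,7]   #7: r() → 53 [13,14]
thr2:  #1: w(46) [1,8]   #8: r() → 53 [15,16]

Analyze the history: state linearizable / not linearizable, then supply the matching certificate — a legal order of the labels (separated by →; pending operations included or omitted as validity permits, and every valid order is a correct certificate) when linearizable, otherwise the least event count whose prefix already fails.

step 1: #3 r() → 7 — value 7
step 2: #1 w(46) — value 46
step 3: #2 w(87) — value 87
step 4: #4 w(36) — value 36
step 5: #5 w(53) — value 53
step 6: #6 r() → 53 — value 53
step 7: #7 r() → 53 — value 53
step 8: #8 r() → 53 — value 53

linearizable — witness: #3 → #1 → #2 → #4 → #5 → #6 → #7 → #8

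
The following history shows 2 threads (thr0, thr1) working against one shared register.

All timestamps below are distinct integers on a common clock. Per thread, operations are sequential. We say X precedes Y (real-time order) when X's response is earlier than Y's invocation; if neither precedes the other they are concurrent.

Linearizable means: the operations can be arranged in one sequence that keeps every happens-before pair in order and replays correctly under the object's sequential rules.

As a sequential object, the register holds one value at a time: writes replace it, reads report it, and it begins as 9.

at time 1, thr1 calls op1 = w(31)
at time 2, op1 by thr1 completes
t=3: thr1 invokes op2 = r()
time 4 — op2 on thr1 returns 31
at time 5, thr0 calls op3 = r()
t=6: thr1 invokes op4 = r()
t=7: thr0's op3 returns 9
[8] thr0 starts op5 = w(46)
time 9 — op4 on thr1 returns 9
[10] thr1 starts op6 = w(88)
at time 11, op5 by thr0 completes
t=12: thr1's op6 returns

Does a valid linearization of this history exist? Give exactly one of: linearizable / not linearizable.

the violation lands at event 7, op3's response at time 7: events 1..6 linearize, events 1..7 do not
a single order respects real time; the 3 completed register operations fail replay along it
every completion of the 1 pending operation (op4) was checked; none linearizes
sample order op1, op2, op3 (pending dropped) stalls at step 3 — op3 r() → 9 has no legal effect

not linearizable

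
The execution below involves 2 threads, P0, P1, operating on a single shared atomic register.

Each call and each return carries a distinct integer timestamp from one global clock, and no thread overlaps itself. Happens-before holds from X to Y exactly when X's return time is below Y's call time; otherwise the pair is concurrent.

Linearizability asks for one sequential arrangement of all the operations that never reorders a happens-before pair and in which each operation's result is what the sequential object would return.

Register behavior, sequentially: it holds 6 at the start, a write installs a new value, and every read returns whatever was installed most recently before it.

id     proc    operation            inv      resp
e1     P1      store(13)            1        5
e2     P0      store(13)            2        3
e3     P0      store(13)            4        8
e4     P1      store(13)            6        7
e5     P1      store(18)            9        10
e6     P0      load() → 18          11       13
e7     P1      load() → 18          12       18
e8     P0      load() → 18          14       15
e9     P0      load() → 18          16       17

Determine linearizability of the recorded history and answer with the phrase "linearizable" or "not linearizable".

linearizable

witness order: e1, e2, e3, e4, e5, e6, e7, e8, e9
1. e1 store(13), leaving value 13
2. e2 store(13), leaving value 13
3. e3 store(13), leaving value 13
4. e4 store(13), leaving value 13
5. e5 store(18), leaving value 18
6. e6 load() → 18, leaving value 18
7. e7 load() → 18, leaving value 18
8. e8 load() → 18, leaving value 18
9. e9 load() → 18, leaving value 18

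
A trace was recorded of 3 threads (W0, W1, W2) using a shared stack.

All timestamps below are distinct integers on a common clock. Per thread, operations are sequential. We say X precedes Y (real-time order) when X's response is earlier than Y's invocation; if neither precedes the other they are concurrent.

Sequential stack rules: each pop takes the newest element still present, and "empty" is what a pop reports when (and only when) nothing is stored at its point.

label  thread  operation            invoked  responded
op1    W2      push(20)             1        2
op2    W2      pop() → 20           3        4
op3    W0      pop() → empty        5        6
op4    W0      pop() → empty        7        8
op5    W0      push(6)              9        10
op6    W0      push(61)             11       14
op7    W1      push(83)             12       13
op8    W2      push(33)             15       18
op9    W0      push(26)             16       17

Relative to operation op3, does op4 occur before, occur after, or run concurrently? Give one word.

op4 spans [7,8], op3 spans [5,6]
resp(op3)=6 < inv(op4)=7

after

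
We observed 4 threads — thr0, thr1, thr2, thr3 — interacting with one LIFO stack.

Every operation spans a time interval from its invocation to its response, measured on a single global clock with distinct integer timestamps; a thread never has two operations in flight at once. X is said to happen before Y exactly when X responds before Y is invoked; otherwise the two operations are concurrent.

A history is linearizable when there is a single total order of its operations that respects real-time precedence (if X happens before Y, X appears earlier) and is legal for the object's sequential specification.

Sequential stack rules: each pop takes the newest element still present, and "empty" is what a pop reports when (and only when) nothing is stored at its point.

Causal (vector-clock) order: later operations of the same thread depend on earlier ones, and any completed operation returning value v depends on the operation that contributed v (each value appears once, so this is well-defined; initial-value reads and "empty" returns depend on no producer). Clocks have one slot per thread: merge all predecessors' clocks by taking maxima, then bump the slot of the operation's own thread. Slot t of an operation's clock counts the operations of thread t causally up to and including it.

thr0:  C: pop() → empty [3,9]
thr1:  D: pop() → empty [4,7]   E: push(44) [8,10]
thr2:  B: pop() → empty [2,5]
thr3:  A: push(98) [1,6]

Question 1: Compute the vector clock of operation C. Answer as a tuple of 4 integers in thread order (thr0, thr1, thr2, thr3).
Answer: (1, 0, 0, 0)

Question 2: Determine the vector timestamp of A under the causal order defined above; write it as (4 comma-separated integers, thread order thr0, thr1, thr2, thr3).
Answer: (0, 0, 0, 1)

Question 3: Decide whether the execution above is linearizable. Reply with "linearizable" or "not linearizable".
linearizable

witness order: B, C, D, A, E
1. B pop() → empty, leaving stack <>
2. C pop() → empty, leaving stack <>
3. D pop() → empty, leaving stack <>
4. A push(98), leaving stack <98>
5. E push(44), leaving stack <98,44>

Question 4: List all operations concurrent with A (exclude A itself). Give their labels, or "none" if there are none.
Answer: B, C, D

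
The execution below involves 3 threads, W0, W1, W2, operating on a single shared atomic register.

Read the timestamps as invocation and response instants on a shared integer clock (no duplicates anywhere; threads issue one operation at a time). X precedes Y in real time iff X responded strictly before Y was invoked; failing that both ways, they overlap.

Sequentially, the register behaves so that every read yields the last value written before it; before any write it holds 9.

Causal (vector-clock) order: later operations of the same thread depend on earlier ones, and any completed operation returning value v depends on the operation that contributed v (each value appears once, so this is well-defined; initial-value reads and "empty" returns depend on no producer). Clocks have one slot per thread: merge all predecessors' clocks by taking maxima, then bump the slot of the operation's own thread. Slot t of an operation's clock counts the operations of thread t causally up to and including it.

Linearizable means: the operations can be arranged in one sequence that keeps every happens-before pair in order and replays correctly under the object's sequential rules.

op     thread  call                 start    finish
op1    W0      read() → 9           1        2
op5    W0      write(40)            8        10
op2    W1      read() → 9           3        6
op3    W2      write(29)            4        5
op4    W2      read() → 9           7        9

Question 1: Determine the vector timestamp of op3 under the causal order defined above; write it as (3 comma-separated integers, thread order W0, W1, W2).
no predecessors for op3 (invoked 4): W2 increments from zero → (0, 0, 1)
no predecessors for op2 (invoked 3): W1 increments from zero → (0, 1, 0)
no predecessors for op1 (invoked 1): W0 increments from zero → (1, 0, 0)
VC(op4, invoked at 7): max of VC(op3)=(0, 0, 1), then +1 on thread W2 → (0, 0, 2)
VC(op5, invoked at 8): max of VC(op1)=(1, 0, 0), then +1 on thread W0 → (2, 0, 0)
target: VC(op3) = (0, 0, 1)

(0, 0, 1)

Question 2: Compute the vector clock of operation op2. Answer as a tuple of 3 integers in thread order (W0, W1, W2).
invoked at 4, op3 has no predecessors; its own W2 bump gives (0, 0, 1)
invoked at 3, op2 has no predecessors; its own W1 bump gives (0, 1, 0)
invoked at 1, op1 has no predecessors; its own W0 bump gives (1, 0, 0)
op4, invoked 7, takes VC(op3)=(0, 0, 1) under max, adds 1 for W2 → (0, 0, 2)
op5, invoked 8, takes VC(op1)=(1, 0, 0) under max, adds 1 for W0 → (2, 0, 0)
target: VC(op2) = (0, 1, 0)

(0, 1, 0)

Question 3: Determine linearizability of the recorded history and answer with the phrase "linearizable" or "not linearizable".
cut after 8 events: linearizable; cut after 9 events (op4 responds, time 9): not linearizable
2 orders of the 4 completed atomic register ops respect real time; none is legal
every completion of the 1 pending operation (op5) was checked; none linearizes
e.g. op1, op2, op3, op4 (pending dropped): illegal at step 4, since op4 read() → 9 cannot apply there
e.g. op1, op3, op2, op4 (pending dropped): illegal at step 3, since op2 read() → 9 cannot apply there

not linearizable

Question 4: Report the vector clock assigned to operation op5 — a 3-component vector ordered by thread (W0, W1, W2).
root op op3, invoked 4: fresh clock plus W2's own tick → (0, 0, 1)
root op op2, invoked 3: fresh clock plus W1's own tick → (0, 1, 0)
root op op1, invoked 1: fresh clock plus W0's own tick → (1, 0, 0)
from VC(op3)=(0, 0, 1), op4 (invoked 7) maxes components and bumps W2 → (0, 0, 2)
from VC(op1)=(1, 0, 0), op5 (invoked 8) maxes components and bumps W0 → (2, 0, 0)
target: VC(op5) = (2, 0, 0)

(2, 0, 0)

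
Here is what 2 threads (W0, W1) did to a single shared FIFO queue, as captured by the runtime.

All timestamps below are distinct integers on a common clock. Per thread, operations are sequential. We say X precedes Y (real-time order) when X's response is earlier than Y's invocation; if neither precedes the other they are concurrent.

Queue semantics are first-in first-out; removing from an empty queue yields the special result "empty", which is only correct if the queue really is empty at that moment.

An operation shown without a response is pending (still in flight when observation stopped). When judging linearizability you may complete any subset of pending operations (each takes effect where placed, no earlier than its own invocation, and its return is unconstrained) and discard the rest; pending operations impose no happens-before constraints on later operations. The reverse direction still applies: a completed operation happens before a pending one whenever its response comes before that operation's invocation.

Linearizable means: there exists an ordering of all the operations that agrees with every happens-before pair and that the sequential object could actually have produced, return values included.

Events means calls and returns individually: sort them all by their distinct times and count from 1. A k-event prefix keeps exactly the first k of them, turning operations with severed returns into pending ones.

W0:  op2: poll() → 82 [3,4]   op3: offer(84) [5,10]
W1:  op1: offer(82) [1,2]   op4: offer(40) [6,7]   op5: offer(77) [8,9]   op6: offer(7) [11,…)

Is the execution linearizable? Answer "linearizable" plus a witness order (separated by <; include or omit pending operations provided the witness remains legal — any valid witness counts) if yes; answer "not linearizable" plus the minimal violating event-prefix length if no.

step 1: op1 offer(82) — queue <82>
step 2: op2 poll() → 82 — queue <>
step 3: op3 offer(84) — queue <84>
step 4: op4 offer(40) — queue <84,40>
step 5: op5 offer(77) — queue <84,40,77>

linearizable — witness: op1 < op2 < op3 < op4 < op5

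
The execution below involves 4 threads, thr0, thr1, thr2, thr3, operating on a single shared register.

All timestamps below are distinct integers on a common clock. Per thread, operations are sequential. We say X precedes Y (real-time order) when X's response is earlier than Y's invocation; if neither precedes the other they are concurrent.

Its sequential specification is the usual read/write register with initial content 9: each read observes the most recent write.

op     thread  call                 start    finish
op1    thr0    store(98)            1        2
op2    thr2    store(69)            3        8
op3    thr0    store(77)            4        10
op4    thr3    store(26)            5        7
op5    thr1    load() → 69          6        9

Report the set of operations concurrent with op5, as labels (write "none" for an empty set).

op2, op3, op4

op5 runs from 6 to 9; window-overlapping ops are concurrent
op1 [1,2]: before
op2 [3,8]: concurrent
op3 [4,10]: concurrent
op4 [5,7]: concurrent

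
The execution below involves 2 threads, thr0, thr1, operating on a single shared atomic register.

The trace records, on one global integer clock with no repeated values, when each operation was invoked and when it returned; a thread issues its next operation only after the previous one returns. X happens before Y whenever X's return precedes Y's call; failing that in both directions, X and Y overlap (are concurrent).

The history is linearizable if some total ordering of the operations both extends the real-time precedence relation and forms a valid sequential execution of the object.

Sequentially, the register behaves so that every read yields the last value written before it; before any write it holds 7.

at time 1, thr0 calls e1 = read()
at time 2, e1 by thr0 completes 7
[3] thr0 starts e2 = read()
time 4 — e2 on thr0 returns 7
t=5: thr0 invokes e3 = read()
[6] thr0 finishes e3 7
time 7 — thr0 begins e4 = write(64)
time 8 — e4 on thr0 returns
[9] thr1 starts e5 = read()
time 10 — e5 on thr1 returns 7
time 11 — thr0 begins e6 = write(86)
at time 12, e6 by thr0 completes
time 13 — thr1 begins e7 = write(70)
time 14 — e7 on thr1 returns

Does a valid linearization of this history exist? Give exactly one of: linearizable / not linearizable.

cut after 9 events: linearizable; cut after 10 events (e5 responds, time 10): not linearizable
exactly one order of the 5 completed ops respects real time; the atomic register replay fails
one such order, e1, e2, e3, e4, e5, breaks at step 5 where e5 read() → 7 is illegal

not linearizable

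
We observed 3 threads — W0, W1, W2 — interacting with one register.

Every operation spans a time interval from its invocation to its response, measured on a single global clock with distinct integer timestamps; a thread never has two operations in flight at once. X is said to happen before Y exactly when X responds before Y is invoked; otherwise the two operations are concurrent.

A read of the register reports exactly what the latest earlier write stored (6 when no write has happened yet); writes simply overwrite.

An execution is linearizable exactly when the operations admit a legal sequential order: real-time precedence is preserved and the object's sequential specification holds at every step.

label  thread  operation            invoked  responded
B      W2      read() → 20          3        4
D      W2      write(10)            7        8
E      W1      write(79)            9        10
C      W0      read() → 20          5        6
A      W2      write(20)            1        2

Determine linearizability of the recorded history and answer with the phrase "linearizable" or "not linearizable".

linearizable

a witness: A, B, C, D, E
after step 1 (A write(20)): value 20
after step 2 (B read() → 20): value 20
after step 3 (C read() → 20): value 20
after step 4 (D write(10)): value 10
after step 5 (E write(79)): value 79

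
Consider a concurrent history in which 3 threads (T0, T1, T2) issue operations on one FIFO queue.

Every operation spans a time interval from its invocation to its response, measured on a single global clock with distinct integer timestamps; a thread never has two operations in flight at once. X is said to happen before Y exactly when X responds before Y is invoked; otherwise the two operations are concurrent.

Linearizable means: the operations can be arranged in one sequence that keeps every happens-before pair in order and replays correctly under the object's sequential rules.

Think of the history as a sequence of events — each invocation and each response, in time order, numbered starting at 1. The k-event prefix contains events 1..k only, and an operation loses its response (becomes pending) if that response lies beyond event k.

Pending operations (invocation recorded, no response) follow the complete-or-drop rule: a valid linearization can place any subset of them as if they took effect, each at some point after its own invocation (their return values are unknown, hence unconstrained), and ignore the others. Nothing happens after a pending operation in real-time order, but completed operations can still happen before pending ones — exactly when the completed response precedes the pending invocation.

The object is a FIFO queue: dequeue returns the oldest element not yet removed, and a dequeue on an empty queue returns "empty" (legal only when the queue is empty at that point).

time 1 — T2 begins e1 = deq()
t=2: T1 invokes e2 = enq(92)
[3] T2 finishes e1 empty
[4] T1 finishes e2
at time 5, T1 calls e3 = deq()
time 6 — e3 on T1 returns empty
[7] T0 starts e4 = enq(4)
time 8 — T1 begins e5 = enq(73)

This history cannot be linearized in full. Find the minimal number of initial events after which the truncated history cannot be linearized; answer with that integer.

6

a valid linearization of events 1..5 exists, for instance e1, e2:
step 1: e1 deq() → empty — queue <>
step 2: e2 enq(92) — queue <92>
at event 6 (e3's time-6 response) nothing linearizes any more
sample order e1, e2, e3 stalls at step 3 — e3 deq() → empty has no legal effect
sample order e2, e1, e3 stalls at step 2 — e1 deq() → empty has no legal effect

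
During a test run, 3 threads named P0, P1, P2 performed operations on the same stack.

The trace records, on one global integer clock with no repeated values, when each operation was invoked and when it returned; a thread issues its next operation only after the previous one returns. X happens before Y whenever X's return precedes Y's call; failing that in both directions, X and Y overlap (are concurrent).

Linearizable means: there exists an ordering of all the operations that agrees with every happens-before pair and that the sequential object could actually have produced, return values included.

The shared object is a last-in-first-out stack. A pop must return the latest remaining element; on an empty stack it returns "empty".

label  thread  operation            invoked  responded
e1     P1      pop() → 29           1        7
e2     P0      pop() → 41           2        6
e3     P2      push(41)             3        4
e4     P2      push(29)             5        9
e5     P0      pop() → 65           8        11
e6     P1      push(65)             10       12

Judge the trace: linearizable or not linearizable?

one valid linearization: e3, e2, e4, e1, e6, e5
1. e3 push(41), leaving stack <41>
2. e2 pop() → 41, leaving stack <>
3. e4 push(29), leaving stack <29>
4. e1 pop() → 29, leaving stack <>
5. e6 push(65), leaving stack <65>
6. e5 pop() → 65, leaving stack <>

linearizable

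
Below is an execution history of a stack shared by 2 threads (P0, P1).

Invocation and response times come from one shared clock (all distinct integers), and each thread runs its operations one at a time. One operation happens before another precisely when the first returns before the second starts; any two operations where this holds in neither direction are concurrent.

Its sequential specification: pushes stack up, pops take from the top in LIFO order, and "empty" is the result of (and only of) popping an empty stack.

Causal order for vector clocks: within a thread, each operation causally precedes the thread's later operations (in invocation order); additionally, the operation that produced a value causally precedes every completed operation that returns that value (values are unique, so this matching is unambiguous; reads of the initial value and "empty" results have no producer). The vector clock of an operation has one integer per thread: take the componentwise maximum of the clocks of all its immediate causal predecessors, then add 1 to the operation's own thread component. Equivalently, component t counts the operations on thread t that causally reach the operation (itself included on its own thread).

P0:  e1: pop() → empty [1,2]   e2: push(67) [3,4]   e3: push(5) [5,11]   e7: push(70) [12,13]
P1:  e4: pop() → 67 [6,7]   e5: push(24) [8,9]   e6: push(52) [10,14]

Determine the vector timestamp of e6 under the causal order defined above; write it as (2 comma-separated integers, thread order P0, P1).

no predecessors for e1 (invoked 1): P0 increments from zero → (1, 0)
e2 (invocation 3): componentwise max over VC(e1)=(1, 0), +1 at P0, giving (2, 0)
e4 (invocation 6): componentwise max over VC(e2)=(2, 0), +1 at P1, giving (2, 1)
e3 (invocation 5): componentwise max over VC(e2)=(2, 0), +1 at P0, giving (3, 0)
e5 (invocation 8): componentwise max over VC(e4)=(2, 1), +1 at P1, giving (2, 2)
e7 (invocation 12): componentwise max over VC(e3)=(3, 0), +1 at P0, giving (4, 0)
e6 (invocation 10): componentwise max over VC(e5)=(2, 2), +1 at P1, giving (2, 3)
target: VC(e6) = (2, 3)

(2, 3)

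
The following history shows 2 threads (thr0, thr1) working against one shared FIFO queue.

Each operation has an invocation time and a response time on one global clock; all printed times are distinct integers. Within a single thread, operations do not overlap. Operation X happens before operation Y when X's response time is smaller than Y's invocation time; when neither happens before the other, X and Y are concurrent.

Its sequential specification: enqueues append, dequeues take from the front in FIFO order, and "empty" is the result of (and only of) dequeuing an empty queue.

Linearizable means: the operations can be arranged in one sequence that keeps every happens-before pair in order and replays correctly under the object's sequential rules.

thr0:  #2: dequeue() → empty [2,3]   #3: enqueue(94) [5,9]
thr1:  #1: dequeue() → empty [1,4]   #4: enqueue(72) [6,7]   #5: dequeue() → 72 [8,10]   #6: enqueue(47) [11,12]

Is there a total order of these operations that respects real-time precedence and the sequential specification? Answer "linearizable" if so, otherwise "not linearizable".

linearizable

a witness: #1, #2, #4, #3, #5, #6
step 1: #1 dequeue() → empty — queue <>
step 2: #2 dequeue() → empty — queue <>
step 3: #4 enqueue(72) — queue <72>
step 4: #3 enqueue(94) — queue <72,94>
step 5: #5 dequeue() → 72 — queue <94>
step 6: #6 enqueue(47) — queue <94,47>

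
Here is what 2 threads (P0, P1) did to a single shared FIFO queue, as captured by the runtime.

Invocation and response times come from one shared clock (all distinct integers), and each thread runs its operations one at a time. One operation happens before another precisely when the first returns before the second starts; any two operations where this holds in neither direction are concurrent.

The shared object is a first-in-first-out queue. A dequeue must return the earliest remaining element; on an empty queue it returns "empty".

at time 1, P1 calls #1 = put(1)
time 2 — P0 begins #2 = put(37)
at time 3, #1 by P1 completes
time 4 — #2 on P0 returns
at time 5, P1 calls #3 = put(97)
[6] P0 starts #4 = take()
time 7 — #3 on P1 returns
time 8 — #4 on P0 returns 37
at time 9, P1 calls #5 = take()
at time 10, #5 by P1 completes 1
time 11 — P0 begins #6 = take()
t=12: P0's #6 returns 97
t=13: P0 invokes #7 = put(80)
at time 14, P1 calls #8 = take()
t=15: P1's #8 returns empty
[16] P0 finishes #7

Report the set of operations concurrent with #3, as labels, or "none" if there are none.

#4

concurrent with #3 ([5,7]): every op whose interval crosses 5..7
#1 [1,3]: before
#2 [2,4]: before
#4 [6,8]: concurrent
#5 [9,10]: after
#6 [11,12]: after
#7 [13,16]: after
#8 [14,15]: after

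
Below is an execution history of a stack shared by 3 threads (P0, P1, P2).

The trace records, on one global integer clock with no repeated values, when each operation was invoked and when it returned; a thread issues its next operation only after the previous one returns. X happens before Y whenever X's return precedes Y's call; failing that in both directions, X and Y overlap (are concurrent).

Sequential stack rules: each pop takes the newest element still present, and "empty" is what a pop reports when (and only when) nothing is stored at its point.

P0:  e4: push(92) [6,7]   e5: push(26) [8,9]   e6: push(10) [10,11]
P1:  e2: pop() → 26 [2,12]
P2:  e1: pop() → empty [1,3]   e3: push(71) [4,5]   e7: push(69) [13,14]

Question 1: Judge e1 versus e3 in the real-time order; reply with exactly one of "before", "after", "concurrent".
Answer: before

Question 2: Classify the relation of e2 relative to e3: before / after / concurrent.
Answer: concurrent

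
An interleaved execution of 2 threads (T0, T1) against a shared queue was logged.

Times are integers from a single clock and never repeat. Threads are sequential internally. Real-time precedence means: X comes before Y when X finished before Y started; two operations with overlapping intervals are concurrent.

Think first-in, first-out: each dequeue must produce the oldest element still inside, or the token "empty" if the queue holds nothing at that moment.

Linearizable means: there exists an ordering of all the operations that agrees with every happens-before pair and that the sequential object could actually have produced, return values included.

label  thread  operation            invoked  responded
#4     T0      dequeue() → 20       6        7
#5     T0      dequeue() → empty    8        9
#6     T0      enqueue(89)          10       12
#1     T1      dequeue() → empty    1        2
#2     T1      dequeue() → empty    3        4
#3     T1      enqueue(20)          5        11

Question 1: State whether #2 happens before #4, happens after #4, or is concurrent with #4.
before

#2 spans [3,4], #4 spans [6,7]
resp(#2)=4 < inv(#4)=6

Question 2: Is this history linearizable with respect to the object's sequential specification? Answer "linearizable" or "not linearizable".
linearizable

a witness: #1, #2, #3, #4, #5, #6
step 1: #1 dequeue() → empty — queue <>
step 2: #2 dequeue() → empty — queue <>
step 3: #3 enqueue(20) — queue <20>
step 4: #4 dequeue() → 20 — queue <>
step 5: #5 dequeue() → empty — queue <>
step 6: #6 enqueue(89) — queue <89>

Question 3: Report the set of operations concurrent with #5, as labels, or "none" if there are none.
#3

#5 spans [8,9]: anything still running between times 8 and 9 counts as concurrent
#1 [1,2]: before
#2 [3,4]: before
#3 [5,11]: concurrent
#4 [6,7]: before
#6 [10,12]: after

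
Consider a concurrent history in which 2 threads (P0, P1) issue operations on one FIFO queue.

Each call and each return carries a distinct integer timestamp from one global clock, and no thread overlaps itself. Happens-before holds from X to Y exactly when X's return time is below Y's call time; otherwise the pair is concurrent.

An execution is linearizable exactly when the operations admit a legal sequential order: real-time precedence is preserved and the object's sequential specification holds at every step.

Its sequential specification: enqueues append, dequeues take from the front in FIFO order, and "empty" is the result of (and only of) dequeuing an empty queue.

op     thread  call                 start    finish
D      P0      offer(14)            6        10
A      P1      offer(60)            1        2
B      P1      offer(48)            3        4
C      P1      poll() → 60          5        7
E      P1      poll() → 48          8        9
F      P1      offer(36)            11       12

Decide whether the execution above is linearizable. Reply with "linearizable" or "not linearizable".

linearizable

one valid linearization: A, B, C, D, E, F
after step 1 (A offer(60)): queue <60>
after step 2 (B offer(48)): queue <60,48>
after step 3 (C poll() → 60): queue <48>
after step 4 (D offer(14)): queue <48,14>
after step 5 (E poll() → 48): queue <14>
after step 6 (F offer(36)): queue <14,36>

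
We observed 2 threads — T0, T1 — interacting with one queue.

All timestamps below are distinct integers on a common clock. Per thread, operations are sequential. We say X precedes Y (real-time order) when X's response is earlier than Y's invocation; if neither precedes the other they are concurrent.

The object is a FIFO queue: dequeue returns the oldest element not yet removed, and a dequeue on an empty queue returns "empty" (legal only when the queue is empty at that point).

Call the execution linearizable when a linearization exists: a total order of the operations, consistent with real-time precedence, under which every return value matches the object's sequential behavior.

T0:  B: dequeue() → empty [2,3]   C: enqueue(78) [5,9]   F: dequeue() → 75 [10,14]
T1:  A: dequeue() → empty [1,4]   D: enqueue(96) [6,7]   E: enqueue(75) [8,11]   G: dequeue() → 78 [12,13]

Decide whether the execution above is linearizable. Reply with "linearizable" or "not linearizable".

not linearizable

the violation lands at event 14, F's response at time 14: events 1..13 linearize, events 1..14 do not
every one of the 16 real-time-consistent orders over 7 completed queue ops fails the sequential spec
one such order, A, B, C, D, E, F, G, breaks at step 6 where F dequeue() → 75 is illegal
one such order, A, B, C, D, E, G, F, breaks at step 7 where F dequeue() → 75 is illegal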